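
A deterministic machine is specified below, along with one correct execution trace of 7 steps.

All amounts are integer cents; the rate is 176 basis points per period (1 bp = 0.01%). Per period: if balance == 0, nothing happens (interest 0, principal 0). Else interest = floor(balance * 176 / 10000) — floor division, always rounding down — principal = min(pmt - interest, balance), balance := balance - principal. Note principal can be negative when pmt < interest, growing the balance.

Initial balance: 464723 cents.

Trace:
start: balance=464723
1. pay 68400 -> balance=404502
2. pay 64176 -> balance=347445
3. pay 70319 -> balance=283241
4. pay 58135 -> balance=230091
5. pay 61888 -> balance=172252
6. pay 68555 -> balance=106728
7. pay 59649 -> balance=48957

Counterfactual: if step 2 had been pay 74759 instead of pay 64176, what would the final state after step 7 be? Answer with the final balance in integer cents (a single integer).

37408

(re-executing from step 2 with the substitution; state before step 2: balance=404502)
2. pay 74759 -> balance=336862
3. pay 70319 -> balance=272471
4. pay 58135 -> balance=219131
5. pay 61888 -> balance=161099
6. pay 68555 -> balance=95379
7. pay 59649 -> balance=37408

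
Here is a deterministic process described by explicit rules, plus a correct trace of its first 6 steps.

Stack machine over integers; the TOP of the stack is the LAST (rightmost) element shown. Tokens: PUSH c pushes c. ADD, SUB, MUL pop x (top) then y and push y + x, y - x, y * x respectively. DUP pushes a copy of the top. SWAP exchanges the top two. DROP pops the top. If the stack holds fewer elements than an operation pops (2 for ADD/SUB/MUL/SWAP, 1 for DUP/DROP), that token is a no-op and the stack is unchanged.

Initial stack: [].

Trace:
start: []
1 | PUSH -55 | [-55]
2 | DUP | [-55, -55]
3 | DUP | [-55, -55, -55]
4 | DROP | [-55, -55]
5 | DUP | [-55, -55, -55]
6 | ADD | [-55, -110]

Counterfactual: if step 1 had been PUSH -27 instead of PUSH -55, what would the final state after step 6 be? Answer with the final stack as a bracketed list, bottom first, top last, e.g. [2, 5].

[-27, -54]

(re-executing from step 1 with the substitution; state before step 1: [])
1 | PUSH -27 | [-27]
2 | DUP | [-27, -27]
3 | DUP | [-27, -27, -27]
4 | DROP | [-27, -27]
5 | DUP | [-27, -27, -27]
6 | ADD | [-27, -54]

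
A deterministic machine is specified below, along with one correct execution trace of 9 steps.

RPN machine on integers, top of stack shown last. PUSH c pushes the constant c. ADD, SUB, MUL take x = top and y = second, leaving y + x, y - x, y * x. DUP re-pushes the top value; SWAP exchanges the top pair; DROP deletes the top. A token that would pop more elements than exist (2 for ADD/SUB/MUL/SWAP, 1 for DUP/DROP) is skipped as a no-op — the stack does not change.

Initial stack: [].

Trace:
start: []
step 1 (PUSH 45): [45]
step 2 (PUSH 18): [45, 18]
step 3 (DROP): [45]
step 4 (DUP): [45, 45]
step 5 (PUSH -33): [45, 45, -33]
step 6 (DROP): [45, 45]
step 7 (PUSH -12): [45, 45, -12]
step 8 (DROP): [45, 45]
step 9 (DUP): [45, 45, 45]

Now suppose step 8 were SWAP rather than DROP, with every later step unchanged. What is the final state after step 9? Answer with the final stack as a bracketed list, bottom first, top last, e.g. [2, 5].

(re-executing from step 8 with the substitution; state before step 8: [45, 45, -12])
step 8 (SWAP): [45, -12, 45]
step 9 (DUP): [45, -12, 45, 45]

[45, -12, 45, 45]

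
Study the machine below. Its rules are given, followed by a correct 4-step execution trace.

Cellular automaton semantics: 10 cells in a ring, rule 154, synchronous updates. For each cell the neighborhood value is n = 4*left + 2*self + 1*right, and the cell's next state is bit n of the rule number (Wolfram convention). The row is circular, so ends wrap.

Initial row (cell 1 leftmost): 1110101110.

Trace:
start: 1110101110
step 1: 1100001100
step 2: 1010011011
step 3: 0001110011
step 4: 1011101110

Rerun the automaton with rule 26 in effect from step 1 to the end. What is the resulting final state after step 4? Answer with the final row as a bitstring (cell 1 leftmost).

0100010000

(re-executing steps 1..4 under rule 26; state before step 1: 1110101110)
step 1: 1000001000
step 2: 0100010101
step 3: 0010100000
step 4: 0100010000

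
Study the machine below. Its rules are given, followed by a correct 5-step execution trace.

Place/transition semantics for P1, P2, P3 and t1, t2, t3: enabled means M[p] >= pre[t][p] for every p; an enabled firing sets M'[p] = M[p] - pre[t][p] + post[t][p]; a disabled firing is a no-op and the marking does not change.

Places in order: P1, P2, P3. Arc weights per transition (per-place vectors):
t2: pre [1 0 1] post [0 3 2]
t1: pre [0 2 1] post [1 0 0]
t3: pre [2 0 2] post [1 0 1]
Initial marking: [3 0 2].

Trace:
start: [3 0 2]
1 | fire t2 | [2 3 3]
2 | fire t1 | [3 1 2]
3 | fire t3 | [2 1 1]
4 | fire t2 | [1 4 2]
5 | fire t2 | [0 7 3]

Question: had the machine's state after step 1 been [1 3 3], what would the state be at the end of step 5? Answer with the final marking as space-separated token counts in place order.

0 4 2

state after step 1 := [1 3 3]
2 | fire t1 | [2 1 2]
3 | fire t3 | [1 1 1]
4 | fire t2 | [0 4 2]
5 | fire t2 | [0 4 2]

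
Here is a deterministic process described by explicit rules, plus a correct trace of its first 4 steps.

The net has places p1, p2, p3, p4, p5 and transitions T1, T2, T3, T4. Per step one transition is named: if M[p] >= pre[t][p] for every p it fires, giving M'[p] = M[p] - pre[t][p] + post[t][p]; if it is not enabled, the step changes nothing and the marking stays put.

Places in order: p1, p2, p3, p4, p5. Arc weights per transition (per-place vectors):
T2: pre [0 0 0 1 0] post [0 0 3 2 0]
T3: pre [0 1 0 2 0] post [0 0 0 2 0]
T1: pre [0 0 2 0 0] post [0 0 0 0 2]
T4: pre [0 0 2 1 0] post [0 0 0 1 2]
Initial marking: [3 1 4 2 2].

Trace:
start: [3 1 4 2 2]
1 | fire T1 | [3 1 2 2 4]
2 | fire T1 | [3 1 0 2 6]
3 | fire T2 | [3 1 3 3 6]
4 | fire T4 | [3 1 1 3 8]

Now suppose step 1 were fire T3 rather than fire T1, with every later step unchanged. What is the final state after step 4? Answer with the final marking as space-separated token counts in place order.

(re-executing from step 1 with the substitution; state before step 1: [3 1 4 2 2])
1 | fire T3 | [3 0 4 2 2]
2 | fire T1 | [3 0 2 2 4]
3 | fire T2 | [3 0 5 3 4]
4 | fire T4 | [3 0 3 3 6]

3 0 3 3 6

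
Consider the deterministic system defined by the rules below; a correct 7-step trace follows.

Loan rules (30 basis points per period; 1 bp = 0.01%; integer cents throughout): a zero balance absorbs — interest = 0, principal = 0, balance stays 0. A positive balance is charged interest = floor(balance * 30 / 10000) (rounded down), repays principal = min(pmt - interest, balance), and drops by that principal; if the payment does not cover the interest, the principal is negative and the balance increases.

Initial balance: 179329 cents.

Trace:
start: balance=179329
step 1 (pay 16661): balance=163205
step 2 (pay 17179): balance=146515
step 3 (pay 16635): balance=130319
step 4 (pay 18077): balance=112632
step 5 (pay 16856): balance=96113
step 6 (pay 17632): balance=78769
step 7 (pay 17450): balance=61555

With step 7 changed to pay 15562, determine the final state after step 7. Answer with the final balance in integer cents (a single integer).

63443

(re-executing from step 7 with the substitution; state before step 7: balance=78769)
step 7 (pay 15562): balance=63443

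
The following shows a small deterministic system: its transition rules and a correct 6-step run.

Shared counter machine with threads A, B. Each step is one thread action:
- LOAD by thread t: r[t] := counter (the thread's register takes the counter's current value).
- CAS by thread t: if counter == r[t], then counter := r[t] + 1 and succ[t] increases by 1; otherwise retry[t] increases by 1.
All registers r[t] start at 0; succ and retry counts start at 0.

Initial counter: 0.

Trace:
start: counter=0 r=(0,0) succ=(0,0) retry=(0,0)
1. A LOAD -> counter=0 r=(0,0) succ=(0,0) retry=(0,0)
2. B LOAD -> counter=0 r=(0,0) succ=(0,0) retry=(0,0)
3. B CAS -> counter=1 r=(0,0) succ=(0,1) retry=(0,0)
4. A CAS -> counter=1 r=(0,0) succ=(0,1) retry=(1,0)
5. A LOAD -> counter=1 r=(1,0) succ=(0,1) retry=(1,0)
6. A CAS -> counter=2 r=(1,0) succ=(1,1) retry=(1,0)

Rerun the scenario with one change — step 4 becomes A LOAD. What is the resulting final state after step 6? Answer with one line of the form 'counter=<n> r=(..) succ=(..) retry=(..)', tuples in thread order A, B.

(re-executing from step 4 with the substitution; state before step 4: counter=1 r=(0,0) succ=(0,1) retry=(0,0))
4. A LOAD -> counter=1 r=(1,0) succ=(0,1) retry=(0,0)
5. A LOAD -> counter=1 r=(1,0) succ=(0,1) retry=(0,0)
6. A CAS -> counter=2 r=(1,0) succ=(1,1) retry=(0,0)

counter=2 r=(1,0) succ=(1,1) retry=(0,0)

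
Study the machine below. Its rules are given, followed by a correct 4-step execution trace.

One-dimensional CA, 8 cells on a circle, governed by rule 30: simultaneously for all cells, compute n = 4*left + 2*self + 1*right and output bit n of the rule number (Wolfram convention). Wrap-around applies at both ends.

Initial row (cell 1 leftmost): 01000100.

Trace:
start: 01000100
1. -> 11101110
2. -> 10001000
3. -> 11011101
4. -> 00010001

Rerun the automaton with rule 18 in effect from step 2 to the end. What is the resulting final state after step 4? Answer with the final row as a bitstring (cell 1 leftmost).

00000000

(re-executing steps 2..4 under rule 18; state before step 2: 11101110)
2. -> 00000000
3. -> 00000000
4. -> 00000000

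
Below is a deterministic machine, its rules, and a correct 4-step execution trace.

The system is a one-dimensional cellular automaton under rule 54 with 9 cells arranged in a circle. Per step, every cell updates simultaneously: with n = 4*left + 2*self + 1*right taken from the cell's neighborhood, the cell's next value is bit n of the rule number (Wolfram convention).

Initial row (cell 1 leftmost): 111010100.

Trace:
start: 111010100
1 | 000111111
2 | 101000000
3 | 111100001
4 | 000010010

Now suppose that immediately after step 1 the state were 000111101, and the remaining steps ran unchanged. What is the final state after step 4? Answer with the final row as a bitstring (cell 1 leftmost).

100011110

state after step 1 := 000111101
2 | 101000011
3 | 011100100
4 | 100011110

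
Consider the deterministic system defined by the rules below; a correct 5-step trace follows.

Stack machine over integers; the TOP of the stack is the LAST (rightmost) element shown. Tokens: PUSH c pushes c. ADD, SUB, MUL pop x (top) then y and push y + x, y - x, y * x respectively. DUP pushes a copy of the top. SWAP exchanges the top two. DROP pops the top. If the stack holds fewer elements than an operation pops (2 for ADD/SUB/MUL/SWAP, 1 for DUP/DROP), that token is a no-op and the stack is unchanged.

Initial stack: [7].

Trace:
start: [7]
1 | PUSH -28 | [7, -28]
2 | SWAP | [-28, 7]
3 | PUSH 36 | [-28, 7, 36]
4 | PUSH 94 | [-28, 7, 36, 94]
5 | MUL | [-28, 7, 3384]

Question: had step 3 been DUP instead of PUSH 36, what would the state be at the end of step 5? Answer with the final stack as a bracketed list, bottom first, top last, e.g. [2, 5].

(re-executing from step 3 with the substitution; state before step 3: [-28, 7])
3 | DUP | [-28, 7, 7]
4 | PUSH 94 | [-28, 7, 7, 94]
5 | MUL | [-28, 7, 658]

[-28, 7, 658]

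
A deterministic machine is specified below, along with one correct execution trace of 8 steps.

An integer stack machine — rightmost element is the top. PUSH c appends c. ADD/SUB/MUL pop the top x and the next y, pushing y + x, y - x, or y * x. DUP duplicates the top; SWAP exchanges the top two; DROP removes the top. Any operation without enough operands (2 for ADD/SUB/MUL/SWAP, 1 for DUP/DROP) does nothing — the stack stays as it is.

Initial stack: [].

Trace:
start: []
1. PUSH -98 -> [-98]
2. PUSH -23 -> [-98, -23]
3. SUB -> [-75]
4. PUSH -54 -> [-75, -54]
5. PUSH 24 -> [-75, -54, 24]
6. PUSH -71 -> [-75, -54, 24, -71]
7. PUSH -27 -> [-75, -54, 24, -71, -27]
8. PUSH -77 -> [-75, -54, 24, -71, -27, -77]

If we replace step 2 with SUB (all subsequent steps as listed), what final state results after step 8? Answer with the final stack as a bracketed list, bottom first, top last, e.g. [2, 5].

(re-executing from step 2 with the substitution; state before step 2: [-98])
2. SUB -> [-98]
3. SUB -> [-98]
4. PUSH -54 -> [-98, -54]
5. PUSH 24 -> [-98, -54, 24]
6. PUSH -71 -> [-98, -54, 24, -71]
7. PUSH -27 -> [-98, -54, 24, -71, -27]
8. PUSH -77 -> [-98, -54, 24, -71, -27, -77]

[-98, -54, 24, -71, -27, -77]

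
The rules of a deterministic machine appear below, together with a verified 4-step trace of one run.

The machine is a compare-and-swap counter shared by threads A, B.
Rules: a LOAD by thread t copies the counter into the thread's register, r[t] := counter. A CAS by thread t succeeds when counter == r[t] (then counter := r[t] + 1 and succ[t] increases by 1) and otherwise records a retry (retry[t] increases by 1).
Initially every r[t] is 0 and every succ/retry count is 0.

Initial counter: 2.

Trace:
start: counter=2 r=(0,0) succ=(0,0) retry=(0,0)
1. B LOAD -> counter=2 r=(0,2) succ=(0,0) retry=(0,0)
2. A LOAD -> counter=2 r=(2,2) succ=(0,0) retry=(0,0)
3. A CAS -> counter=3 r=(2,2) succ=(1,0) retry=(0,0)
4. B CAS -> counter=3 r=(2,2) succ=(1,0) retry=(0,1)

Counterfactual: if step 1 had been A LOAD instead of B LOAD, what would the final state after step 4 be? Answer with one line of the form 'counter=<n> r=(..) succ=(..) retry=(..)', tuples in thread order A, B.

counter=3 r=(2,0) succ=(1,0) retry=(0,1)

(re-executing from step 1 with the substitution; state before step 1: counter=2 r=(0,0) succ=(0,0) retry=(0,0))
1. A LOAD -> counter=2 r=(2,0) succ=(0,0) retry=(0,0)
2. A LOAD -> counter=2 r=(2,0) succ=(0,0) retry=(0,0)
3. A CAS -> counter=3 r=(2,0) succ=(1,0) retry=(0,0)
4. B CAS -> counter=3 r=(2,0) succ=(1,0) retry=(0,1)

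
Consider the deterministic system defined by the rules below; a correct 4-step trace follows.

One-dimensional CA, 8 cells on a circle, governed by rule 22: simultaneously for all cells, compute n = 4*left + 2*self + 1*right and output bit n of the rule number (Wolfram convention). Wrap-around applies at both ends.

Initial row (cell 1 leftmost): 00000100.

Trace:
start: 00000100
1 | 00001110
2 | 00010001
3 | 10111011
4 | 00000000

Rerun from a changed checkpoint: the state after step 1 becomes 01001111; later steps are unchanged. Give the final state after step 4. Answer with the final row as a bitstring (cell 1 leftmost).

11011101

state after step 1 := 01001111
2 | 01110000
3 | 10001000
4 | 11011101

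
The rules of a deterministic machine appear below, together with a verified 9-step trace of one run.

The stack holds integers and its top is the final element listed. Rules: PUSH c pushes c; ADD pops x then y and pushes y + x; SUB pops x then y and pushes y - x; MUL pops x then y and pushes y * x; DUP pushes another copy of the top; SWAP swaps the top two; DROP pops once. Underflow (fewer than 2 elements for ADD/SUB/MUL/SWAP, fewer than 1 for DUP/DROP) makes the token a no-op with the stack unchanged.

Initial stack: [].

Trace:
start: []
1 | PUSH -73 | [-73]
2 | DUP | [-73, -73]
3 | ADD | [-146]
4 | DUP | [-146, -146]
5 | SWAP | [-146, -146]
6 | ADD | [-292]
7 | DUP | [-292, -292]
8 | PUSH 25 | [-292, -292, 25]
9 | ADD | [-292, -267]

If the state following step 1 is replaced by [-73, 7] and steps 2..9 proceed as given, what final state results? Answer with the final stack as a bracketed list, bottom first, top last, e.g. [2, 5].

state after step 1 := [-73, 7]
2 | DUP | [-73, 7, 7]
3 | ADD | [-73, 14]
4 | DUP | [-73, 14, 14]
5 | SWAP | [-73, 14, 14]
6 | ADD | [-73, 28]
7 | DUP | [-73, 28, 28]
8 | PUSH 25 | [-73, 28, 28, 25]
9 | ADD | [-73, 28, 53]

[-73, 28, 53]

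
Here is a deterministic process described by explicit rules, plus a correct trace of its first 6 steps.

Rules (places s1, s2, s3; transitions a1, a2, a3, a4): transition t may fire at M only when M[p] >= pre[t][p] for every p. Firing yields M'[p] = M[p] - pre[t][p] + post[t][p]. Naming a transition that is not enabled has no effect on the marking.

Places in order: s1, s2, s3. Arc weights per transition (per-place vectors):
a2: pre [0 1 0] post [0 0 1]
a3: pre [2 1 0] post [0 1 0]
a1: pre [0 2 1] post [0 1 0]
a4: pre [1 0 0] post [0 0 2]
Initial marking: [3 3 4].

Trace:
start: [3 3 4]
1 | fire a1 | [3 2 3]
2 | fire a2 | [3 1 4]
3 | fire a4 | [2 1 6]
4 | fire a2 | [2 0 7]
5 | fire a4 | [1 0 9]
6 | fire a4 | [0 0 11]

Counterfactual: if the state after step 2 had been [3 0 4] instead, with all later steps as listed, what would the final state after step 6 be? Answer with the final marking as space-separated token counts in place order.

0 0 10

state after step 2 := [3 0 4]
3 | fire a4 | [2 0 6]
4 | fire a2 | [2 0 6]
5 | fire a4 | [1 0 8]
6 | fire a4 | [0 0 10]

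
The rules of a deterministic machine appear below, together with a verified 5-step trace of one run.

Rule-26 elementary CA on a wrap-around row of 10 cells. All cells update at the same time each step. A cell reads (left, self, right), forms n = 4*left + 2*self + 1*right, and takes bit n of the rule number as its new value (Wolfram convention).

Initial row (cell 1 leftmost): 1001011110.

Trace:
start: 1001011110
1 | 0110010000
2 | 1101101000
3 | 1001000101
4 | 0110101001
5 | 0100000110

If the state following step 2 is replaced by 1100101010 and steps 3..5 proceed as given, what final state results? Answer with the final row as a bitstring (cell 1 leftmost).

1100010010

state after step 2 := 1100101010
3 | 1011000000
4 | 0010100001
5 | 1100010010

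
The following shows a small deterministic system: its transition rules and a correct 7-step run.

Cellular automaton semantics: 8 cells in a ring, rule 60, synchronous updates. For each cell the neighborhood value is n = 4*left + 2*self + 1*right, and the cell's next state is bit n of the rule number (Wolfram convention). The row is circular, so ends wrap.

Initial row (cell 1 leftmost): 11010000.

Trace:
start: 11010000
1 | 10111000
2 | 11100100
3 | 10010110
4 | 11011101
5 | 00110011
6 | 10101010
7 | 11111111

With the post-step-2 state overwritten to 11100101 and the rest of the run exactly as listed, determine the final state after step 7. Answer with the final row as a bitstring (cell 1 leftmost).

state after step 2 := 11100101
3 | 00010111
4 | 10011100
5 | 11010010
6 | 10111011
7 | 01100110

01100110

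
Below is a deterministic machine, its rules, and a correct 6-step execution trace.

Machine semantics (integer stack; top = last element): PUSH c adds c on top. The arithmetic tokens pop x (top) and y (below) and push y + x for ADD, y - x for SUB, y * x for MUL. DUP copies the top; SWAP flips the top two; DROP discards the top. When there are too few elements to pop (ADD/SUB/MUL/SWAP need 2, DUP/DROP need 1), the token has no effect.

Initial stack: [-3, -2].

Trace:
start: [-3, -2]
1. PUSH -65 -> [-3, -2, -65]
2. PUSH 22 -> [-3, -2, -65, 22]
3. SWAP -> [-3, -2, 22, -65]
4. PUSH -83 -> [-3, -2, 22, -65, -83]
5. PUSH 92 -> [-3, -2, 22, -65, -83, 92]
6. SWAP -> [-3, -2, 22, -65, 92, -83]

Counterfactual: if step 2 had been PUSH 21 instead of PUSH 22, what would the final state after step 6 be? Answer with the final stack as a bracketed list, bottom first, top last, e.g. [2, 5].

(re-executing from step 2 with the substitution; state before step 2: [-3, -2, -65])
2. PUSH 21 -> [-3, -2, -65, 21]
3. SWAP -> [-3, -2, 21, -65]
4. PUSH -83 -> [-3, -2, 21, -65, -83]
5. PUSH 92 -> [-3, -2, 21, -65, -83, 92]
6. SWAP -> [-3, -2, 21, -65, 92, -83]

[-3, -2, 21, -65, 92, -83]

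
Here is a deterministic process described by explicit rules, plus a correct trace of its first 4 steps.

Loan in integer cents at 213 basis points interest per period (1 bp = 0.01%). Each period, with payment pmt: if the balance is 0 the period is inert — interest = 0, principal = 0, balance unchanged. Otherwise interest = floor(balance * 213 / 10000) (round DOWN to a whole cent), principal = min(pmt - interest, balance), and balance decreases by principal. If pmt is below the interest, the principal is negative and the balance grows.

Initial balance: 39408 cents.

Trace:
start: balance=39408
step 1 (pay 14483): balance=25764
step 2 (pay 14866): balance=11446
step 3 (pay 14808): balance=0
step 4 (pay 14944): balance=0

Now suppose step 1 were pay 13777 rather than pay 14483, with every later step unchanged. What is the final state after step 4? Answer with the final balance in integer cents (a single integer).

(re-executing from step 1 with the substitution; state before step 1: balance=39408)
step 1 (pay 13777): balance=26470
step 2 (pay 14866): balance=12167
step 3 (pay 14808): balance=0
step 4 (pay 14944): balance=0

0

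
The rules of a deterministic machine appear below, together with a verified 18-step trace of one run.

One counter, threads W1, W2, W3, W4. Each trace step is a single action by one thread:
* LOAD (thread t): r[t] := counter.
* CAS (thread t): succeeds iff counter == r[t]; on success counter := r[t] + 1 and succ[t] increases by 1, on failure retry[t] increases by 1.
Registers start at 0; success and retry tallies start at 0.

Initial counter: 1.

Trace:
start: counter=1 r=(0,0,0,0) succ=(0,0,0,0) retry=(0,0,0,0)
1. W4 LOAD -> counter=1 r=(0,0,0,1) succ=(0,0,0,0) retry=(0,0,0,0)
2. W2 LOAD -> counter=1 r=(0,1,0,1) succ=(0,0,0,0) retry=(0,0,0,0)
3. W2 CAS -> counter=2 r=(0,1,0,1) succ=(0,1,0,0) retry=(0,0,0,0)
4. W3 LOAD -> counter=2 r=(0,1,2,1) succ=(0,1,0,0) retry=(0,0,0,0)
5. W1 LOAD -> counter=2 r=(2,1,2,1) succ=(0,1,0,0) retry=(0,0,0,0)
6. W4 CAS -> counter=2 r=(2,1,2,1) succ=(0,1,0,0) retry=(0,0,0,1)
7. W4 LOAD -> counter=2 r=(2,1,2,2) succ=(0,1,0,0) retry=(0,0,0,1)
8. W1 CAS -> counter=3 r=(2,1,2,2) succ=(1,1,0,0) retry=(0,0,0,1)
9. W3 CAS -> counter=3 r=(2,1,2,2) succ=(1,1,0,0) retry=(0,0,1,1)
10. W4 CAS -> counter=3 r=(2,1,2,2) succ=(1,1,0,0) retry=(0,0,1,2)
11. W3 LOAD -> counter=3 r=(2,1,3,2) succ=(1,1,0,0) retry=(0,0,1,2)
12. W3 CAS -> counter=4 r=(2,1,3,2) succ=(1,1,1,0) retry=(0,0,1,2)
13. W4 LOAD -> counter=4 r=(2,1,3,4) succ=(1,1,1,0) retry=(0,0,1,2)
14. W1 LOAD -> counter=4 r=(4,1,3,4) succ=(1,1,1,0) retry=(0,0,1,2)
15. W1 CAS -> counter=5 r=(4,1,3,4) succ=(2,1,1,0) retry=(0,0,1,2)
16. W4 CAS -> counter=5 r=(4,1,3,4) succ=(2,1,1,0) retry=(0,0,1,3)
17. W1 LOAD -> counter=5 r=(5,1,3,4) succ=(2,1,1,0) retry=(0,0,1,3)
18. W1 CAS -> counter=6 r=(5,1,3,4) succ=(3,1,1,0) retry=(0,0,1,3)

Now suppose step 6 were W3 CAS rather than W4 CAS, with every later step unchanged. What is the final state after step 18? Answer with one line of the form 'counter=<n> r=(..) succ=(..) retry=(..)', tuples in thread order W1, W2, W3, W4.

counter=7 r=(6,1,4,5) succ=(2,1,2,1) retry=(1,0,1,1)

(re-executing from step 6 with the substitution; state before step 6: counter=2 r=(2,1,2,1) succ=(0,1,0,0) retry=(0,0,0,0))
6. W3 CAS -> counter=3 r=(2,1,2,1) succ=(0,1,1,0) retry=(0,0,0,0)
7. W4 LOAD -> counter=3 r=(2,1,2,3) succ=(0,1,1,0) retry=(0,0,0,0)
8. W1 CAS -> counter=3 r=(2,1,2,3) succ=(0,1,1,0) retry=(1,0,0,0)
9. W3 CAS -> counter=3 r=(2,1,2,3) succ=(0,1,1,0) retry=(1,0,1,0)
10. W4 CAS -> counter=4 r=(2,1,2,3) succ=(0,1,1,1) retry=(1,0,1,0)
11. W3 LOAD -> counter=4 r=(2,1,4,3) succ=(0,1,1,1) retry=(1,0,1,0)
12. W3 CAS -> counter=5 r=(2,1,4,3) succ=(0,1,2,1) retry=(1,0,1,0)
13. W4 LOAD -> counter=5 r=(2,1,4,5) succ=(0,1,2,1) retry=(1,0,1,0)
14. W1 LOAD -> counter=5 r=(5,1,4,5) succ=(0,1,2,1) retry=(1,0,1,0)
15. W1 CAS -> counter=6 r=(5,1,4,5) succ=(1,1,2,1) retry=(1,0,1,0)
16. W4 CAS -> counter=6 r=(5,1,4,5) succ=(1,1,2,1) retry=(1,0,1,1)
17. W1 LOAD -> counter=6 r=(6,1,4,5) succ=(1,1,2,1) retry=(1,0,1,1)
18. W1 CAS -> counter=7 r=(6,1,4,5) succ=(2,1,2,1) retry=(1,0,1,1)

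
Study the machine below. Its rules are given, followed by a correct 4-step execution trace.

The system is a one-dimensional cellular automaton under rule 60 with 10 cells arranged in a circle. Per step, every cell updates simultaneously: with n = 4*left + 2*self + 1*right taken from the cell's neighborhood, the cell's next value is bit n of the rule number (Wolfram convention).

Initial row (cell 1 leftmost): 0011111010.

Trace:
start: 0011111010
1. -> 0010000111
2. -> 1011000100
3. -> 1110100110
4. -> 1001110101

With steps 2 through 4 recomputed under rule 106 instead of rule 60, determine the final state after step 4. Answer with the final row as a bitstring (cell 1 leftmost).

(re-executing steps 2..4 under rule 106; state before step 2: 0010000111)
2. -> 0100001101
3. -> 1000011110
4. -> 0000110011

0000110011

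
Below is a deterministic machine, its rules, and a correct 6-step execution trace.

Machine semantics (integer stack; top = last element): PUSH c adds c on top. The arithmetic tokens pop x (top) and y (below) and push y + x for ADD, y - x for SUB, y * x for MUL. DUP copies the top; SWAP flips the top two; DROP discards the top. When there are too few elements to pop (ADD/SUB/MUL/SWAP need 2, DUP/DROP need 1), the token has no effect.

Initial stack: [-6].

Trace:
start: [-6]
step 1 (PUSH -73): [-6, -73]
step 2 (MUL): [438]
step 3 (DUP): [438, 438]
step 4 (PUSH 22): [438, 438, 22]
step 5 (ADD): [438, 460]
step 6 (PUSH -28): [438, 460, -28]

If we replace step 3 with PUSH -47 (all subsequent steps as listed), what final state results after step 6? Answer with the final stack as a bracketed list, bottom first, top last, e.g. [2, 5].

[438, -25, -28]

(re-executing from step 3 with the substitution; state before step 3: [438])
step 3 (PUSH -47): [438, -47]
step 4 (PUSH 22): [438, -47, 22]
step 5 (ADD): [438, -25]
step 6 (PUSH -28): [438, -25, -28]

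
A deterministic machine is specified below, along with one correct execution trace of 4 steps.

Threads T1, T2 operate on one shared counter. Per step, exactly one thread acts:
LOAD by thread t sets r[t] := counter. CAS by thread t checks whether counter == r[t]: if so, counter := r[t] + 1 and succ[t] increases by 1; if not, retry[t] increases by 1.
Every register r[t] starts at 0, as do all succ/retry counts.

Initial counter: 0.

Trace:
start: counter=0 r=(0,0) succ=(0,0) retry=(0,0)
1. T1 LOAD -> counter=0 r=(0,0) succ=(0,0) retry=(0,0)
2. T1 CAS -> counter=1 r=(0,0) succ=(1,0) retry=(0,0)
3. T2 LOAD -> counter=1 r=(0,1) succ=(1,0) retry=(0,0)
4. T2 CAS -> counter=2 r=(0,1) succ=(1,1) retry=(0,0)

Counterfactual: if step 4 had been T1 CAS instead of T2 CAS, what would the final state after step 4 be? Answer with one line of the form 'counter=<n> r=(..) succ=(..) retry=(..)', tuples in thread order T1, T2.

counter=1 r=(0,1) succ=(1,0) retry=(1,0)

(re-executing from step 4 with the substitution; state before step 4: counter=1 r=(0,1) succ=(1,0) retry=(0,0))
4. T1 CAS -> counter=1 r=(0,1) succ=(1,0) retry=(1,0)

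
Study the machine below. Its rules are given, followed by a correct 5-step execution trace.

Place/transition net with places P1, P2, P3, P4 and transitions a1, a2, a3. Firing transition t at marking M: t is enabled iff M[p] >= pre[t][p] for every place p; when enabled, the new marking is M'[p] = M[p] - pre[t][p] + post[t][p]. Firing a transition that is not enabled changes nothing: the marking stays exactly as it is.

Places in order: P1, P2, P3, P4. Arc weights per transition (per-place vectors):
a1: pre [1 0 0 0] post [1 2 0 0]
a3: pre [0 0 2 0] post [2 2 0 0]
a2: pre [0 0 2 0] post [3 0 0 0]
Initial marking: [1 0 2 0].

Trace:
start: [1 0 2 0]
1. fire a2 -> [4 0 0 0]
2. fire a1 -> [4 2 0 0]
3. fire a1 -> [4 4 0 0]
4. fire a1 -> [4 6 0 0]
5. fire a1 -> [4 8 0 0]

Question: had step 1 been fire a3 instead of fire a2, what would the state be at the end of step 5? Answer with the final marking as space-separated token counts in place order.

3 10 0 0

(re-executing from step 1 with the substitution; state before step 1: [1 0 2 0])
1. fire a3 -> [3 2 0 0]
2. fire a1 -> [3 4 0 0]
3. fire a1 -> [3 6 0 0]
4. fire a1 -> [3 8 0 0]
5. fire a1 -> [3 10 0 0]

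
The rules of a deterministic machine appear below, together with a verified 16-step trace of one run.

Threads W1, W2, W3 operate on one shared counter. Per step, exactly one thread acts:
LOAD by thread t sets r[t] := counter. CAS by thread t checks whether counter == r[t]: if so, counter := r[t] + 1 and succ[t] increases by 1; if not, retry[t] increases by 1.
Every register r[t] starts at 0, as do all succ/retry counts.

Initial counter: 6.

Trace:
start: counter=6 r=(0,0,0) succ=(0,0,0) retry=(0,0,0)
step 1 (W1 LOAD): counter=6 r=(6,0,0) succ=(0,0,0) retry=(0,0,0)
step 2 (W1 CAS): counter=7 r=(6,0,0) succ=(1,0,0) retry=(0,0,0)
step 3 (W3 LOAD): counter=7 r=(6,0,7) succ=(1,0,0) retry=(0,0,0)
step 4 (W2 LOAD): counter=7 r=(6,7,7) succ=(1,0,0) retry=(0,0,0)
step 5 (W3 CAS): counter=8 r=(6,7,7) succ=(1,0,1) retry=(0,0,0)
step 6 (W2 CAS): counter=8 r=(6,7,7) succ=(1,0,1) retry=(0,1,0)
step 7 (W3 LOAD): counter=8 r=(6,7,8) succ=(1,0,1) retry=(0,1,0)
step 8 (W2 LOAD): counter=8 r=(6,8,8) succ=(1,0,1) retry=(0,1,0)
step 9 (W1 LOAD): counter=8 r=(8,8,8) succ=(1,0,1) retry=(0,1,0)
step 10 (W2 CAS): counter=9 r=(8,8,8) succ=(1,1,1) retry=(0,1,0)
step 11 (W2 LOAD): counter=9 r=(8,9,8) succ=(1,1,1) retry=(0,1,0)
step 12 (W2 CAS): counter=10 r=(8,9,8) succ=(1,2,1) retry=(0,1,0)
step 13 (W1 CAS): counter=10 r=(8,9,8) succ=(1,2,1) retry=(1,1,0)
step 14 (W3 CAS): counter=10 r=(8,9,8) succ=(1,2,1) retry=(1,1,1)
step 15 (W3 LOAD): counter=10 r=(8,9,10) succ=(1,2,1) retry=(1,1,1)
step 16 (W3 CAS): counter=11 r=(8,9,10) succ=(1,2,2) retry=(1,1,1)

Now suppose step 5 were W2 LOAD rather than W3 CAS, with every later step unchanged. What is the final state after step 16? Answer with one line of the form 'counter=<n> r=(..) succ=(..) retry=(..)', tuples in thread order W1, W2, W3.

counter=11 r=(8,9,10) succ=(1,3,1) retry=(1,0,1)

(re-executing from step 5 with the substitution; state before step 5: counter=7 r=(6,7,7) succ=(1,0,0) retry=(0,0,0))
step 5 (W2 LOAD): counter=7 r=(6,7,7) succ=(1,0,0) retry=(0,0,0)
step 6 (W2 CAS): counter=8 r=(6,7,7) succ=(1,1,0) retry=(0,0,0)
step 7 (W3 LOAD): counter=8 r=(6,7,8) succ=(1,1,0) retry=(0,0,0)
step 8 (W2 LOAD): counter=8 r=(6,8,8) succ=(1,1,0) retry=(0,0,0)
step 9 (W1 LOAD): counter=8 r=(8,8,8) succ=(1,1,0) retry=(0,0,0)
step 10 (W2 CAS): counter=9 r=(8,8,8) succ=(1,2,0) retry=(0,0,0)
step 11 (W2 LOAD): counter=9 r=(8,9,8) succ=(1,2,0) retry=(0,0,0)
step 12 (W2 CAS): counter=10 r=(8,9,8) succ=(1,3,0) retry=(0,0,0)
step 13 (W1 CAS): counter=10 r=(8,9,8) succ=(1,3,0) retry=(1,0,0)
step 14 (W3 CAS): counter=10 r=(8,9,8) succ=(1,3,0) retry=(1,0,1)
step 15 (W3 LOAD): counter=10 r=(8,9,10) succ=(1,3,0) retry=(1,0,1)
step 16 (W3 CAS): counter=11 r=(8,9,10) succ=(1,3,1) retry=(1,0,1)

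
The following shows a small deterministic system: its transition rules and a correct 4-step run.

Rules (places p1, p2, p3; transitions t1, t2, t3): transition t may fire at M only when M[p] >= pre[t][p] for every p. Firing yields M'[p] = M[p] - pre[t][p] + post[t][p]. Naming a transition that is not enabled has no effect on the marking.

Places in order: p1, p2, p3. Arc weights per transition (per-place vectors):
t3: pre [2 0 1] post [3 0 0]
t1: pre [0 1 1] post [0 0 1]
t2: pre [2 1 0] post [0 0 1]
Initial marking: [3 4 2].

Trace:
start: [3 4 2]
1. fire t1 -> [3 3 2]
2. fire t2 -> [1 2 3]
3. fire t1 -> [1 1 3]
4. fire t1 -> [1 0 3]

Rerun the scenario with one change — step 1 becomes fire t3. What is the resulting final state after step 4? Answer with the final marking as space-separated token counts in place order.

2 1 2

(re-executing from step 1 with the substitution; state before step 1: [3 4 2])
1. fire t3 -> [4 4 1]
2. fire t2 -> [2 3 2]
3. fire t1 -> [2 2 2]
4. fire t1 -> [2 1 2]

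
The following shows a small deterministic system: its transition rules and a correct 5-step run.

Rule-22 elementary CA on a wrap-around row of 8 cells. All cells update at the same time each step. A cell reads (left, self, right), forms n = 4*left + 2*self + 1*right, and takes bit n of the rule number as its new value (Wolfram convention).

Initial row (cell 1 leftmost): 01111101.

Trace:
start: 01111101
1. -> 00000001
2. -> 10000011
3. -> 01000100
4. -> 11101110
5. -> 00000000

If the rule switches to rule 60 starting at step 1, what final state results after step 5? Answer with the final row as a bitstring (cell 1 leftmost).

(re-executing steps 1..5 under rule 60; state before step 1: 01111101)
1. -> 11000011
2. -> 00100010
3. -> 00110011
4. -> 10101010
5. -> 11111111

11111111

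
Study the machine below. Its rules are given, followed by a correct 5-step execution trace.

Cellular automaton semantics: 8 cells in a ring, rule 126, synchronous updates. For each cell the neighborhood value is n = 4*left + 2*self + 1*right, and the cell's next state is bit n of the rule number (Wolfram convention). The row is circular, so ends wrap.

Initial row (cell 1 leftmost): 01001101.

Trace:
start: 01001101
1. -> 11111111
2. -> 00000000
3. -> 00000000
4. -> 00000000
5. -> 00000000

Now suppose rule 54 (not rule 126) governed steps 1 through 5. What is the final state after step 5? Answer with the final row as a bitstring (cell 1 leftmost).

(re-executing steps 1..5 under rule 54; state before step 1: 01001101)
1. -> 11110011
2. -> 00001100
3. -> 00010010
4. -> 00111111
5. -> 11000000

11000000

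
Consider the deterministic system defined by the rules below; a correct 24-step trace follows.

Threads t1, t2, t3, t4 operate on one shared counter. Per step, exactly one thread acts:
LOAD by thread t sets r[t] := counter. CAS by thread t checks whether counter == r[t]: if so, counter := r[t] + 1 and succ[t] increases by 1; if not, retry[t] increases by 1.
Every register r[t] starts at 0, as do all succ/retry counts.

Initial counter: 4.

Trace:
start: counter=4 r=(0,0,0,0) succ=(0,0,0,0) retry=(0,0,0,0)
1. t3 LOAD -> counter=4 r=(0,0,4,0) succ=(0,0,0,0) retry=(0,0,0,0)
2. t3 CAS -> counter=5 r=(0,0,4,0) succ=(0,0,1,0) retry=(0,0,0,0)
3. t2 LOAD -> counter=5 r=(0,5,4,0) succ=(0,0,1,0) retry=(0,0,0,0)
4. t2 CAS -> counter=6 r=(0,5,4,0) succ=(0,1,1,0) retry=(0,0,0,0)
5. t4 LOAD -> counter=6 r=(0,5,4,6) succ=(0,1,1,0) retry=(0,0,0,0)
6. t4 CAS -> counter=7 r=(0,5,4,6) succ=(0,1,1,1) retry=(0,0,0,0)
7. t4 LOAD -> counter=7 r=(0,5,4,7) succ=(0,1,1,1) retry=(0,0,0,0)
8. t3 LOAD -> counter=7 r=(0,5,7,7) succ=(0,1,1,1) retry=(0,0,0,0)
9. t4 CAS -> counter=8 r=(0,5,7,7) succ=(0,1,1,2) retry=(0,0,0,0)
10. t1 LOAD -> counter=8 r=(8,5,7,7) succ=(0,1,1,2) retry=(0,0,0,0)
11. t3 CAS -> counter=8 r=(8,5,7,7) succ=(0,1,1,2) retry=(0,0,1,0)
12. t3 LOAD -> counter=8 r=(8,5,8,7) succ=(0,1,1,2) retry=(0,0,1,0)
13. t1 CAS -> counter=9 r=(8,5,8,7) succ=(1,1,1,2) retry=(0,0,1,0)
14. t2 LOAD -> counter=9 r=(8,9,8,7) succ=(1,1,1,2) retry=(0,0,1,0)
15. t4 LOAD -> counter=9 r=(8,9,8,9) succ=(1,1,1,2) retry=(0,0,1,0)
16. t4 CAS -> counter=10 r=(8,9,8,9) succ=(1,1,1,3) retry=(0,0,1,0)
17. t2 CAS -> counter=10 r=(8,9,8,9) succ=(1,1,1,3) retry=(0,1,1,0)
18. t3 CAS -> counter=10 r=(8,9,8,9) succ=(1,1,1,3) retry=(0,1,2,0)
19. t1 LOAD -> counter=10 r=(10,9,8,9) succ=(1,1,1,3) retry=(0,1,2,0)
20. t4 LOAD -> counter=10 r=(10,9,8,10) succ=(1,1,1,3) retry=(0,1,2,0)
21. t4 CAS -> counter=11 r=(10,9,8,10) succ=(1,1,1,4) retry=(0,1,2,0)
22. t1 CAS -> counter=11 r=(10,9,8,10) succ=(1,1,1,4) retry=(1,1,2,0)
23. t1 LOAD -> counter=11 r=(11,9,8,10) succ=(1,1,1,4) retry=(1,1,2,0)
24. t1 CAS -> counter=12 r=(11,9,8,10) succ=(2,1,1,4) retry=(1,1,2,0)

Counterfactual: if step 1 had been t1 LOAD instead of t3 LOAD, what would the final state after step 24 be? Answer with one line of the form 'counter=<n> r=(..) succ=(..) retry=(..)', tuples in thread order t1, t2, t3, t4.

counter=11 r=(10,8,7,9) succ=(2,1,0,4) retry=(1,1,3,0)

(re-executing from step 1 with the substitution; state before step 1: counter=4 r=(0,0,0,0) succ=(0,0,0,0) retry=(0,0,0,0))
1. t1 LOAD -> counter=4 r=(4,0,0,0) succ=(0,0,0,0) retry=(0,0,0,0)
2. t3 CAS -> counter=4 r=(4,0,0,0) succ=(0,0,0,0) retry=(0,0,1,0)
3. t2 LOAD -> counter=4 r=(4,4,0,0) succ=(0,0,0,0) retry=(0,0,1,0)
4. t2 CAS -> counter=5 r=(4,4,0,0) succ=(0,1,0,0) retry=(0,0,1,0)
5. t4 LOAD -> counter=5 r=(4,4,0,5) succ=(0,1,0,0) retry=(0,0,1,0)
6. t4 CAS -> counter=6 r=(4,4,0,5) succ=(0,1,0,1) retry=(0,0,1,0)
7. t4 LOAD -> counter=6 r=(4,4,0,6) succ=(0,1,0,1) retry=(0,0,1,0)
8. t3 LOAD -> counter=6 r=(4,4,6,6) succ=(0,1,0,1) retry=(0,0,1,0)
9. t4 CAS -> counter=7 r=(4,4,6,6) succ=(0,1,0,2) retry=(0,0,1,0)
10. t1 LOAD -> counter=7 r=(7,4,6,6) succ=(0,1,0,2) retry=(0,0,1,0)
11. t3 CAS -> counter=7 r=(7,4,6,6) succ=(0,1,0,2) retry=(0,0,2,0)
12. t3 LOAD -> counter=7 r=(7,4,7,6) succ=(0,1,0,2) retry=(0,0,2,0)
13. t1 CAS -> counter=8 r=(7,4,7,6) succ=(1,1,0,2) retry=(0,0,2,0)
14. t2 LOAD -> counter=8 r=(7,8,7,6) succ=(1,1,0,2) retry=(0,0,2,0)
15. t4 LOAD -> counter=8 r=(7,8,7,8) succ=(1,1,0,2) retry=(0,0,2,0)
16. t4 CAS -> counter=9 r=(7,8,7,8) succ=(1,1,0,3) retry=(0,0,2,0)
17. t2 CAS -> counter=9 r=(7,8,7,8) succ=(1,1,0,3) retry=(0,1,2,0)
18. t3 CAS -> counter=9 r=(7,8,7,8) succ=(1,1,0,3) retry=(0,1,3,0)
19. t1 LOAD -> counter=9 r=(9,8,7,8) succ=(1,1,0,3) retry=(0,1,3,0)
20. t4 LOAD -> counter=9 r=(9,8,7,9) succ=(1,1,0,3) retry=(0,1,3,0)
21. t4 CAS -> counter=10 r=(9,8,7,9) succ=(1,1,0,4) retry=(0,1,3,0)
22. t1 CAS -> counter=10 r=(9,8,7,9) succ=(1,1,0,4) retry=(1,1,3,0)
23. t1 LOAD -> counter=10 r=(10,8,7,9) succ=(1,1,0,4) retry=(1,1,3,0)
24. t1 CAS -> counter=11 r=(10,8,7,9) succ=(2,1,0,4) retry=(1,1,3,0)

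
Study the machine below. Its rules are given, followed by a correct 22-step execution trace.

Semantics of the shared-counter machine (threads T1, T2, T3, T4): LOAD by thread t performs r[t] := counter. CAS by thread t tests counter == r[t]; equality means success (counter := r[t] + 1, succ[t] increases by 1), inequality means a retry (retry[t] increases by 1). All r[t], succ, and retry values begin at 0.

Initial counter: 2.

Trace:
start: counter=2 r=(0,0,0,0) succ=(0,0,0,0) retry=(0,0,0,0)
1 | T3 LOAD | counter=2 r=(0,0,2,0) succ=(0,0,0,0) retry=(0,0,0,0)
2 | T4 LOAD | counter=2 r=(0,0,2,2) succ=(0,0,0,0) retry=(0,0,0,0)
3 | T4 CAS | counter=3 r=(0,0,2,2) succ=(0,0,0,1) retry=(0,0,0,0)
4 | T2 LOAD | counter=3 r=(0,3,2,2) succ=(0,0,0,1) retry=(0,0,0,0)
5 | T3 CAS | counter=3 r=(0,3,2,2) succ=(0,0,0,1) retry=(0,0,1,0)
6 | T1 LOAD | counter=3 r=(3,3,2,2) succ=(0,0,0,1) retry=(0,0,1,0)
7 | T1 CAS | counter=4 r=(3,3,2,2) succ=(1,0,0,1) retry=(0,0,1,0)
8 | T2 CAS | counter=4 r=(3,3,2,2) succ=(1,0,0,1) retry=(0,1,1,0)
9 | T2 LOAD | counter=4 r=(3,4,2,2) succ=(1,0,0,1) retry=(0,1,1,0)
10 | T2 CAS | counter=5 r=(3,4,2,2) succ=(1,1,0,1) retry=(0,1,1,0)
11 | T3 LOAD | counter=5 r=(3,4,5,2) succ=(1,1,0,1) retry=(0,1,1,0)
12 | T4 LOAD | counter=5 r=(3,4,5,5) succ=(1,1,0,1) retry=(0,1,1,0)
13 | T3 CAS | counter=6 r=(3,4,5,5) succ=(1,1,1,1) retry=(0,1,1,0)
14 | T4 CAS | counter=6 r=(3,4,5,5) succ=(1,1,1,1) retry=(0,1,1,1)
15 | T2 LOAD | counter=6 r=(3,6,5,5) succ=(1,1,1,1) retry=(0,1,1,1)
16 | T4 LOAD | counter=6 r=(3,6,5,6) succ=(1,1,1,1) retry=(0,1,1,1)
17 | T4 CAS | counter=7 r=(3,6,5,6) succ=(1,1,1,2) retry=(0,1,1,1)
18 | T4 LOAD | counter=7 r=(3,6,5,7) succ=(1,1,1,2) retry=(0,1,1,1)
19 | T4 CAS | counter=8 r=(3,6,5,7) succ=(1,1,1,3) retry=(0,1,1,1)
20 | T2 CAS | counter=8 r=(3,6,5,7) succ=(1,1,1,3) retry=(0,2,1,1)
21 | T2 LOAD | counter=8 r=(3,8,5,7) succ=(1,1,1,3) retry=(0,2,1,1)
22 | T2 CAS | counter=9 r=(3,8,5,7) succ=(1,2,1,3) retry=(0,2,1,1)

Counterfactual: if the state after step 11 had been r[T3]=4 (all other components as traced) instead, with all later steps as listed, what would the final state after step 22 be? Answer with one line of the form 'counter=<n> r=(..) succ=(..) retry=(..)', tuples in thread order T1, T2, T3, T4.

counter=9 r=(3,8,4,7) succ=(1,2,0,4) retry=(0,2,2,0)

state after step 11 := counter=5 r=(3,4,4,2) succ=(1,1,0,1) retry=(0,1,1,0)
12 | T4 LOAD | counter=5 r=(3,4,4,5) succ=(1,1,0,1) retry=(0,1,1,0)
13 | T3 CAS | counter=5 r=(3,4,4,5) succ=(1,1,0,1) retry=(0,1,2,0)
14 | T4 CAS | counter=6 r=(3,4,4,5) succ=(1,1,0,2) retry=(0,1,2,0)
15 | T2 LOAD | counter=6 r=(3,6,4,5) succ=(1,1,0,2) retry=(0,1,2,0)
16 | T4 LOAD | counter=6 r=(3,6,4,6) succ=(1,1,0,2) retry=(0,1,2,0)
17 | T4 CAS | counter=7 r=(3,6,4,6) succ=(1,1,0,3) retry=(0,1,2,0)
18 | T4 LOAD | counter=7 r=(3,6,4,7) succ=(1,1,0,3) retry=(0,1,2,0)
19 | T4 CAS | counter=8 r=(3,6,4,7) succ=(1,1,0,4) retry=(0,1,2,0)
20 | T2 CAS | counter=8 r=(3,6,4,7) succ=(1,1,0,4) retry=(0,2,2,0)
21 | T2 LOAD | counter=8 r=(3,8,4,7) succ=(1,1,0,4) retry=(0,2,2,0)
22 | T2 CAS | counter=9 r=(3,8,4,7) succ=(1,2,0,4) retry=(0,2,2,0)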